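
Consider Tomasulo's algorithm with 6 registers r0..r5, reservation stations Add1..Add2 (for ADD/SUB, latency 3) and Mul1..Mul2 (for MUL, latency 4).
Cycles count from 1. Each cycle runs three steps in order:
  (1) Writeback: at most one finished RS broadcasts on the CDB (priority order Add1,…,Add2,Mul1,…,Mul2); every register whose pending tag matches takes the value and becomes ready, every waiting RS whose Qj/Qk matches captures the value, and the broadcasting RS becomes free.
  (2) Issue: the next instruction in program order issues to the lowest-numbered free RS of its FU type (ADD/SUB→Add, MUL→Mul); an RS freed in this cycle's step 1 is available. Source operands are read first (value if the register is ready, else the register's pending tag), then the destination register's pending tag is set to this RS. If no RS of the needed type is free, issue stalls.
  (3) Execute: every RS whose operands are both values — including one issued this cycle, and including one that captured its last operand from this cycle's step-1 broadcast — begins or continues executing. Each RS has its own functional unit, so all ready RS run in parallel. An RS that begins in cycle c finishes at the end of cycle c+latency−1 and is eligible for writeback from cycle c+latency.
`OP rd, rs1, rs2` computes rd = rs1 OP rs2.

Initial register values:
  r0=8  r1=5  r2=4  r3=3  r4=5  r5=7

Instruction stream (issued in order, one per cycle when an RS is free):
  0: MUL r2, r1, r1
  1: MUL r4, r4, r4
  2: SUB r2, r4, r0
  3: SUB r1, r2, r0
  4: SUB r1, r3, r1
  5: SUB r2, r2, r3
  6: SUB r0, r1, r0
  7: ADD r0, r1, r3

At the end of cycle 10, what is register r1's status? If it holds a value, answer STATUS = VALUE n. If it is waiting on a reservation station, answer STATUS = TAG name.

cycle 1: issue MUL r2<-Mul1 // r0:8,r1:5,r2:Mul1,r3:3,r4:5,r5:7
cycle 2: issue MUL r4<-Mul2 // r0:8,r1:5,r2:Mul1,r3:3,r4:Mul2,r5:7
cycle 3: issue SUB r2<-Add1 // r0:8,r1:5,r2:Add1,r3:3,r4:Mul2,r5:7
cycle 4: issue SUB r1<-Add2 // r0:8,r1:Add2,r2:Add1,r3:3,r4:Mul2,r5:7
cycle 5: CDB Mul1=25; stall // r0:8,r1:Add2,r2:Add1,r3:3,r4:Mul2,r5:7
cycle 6: CDB Mul2=25; stall // r0:8,r1:Add2,r2:Add1,r3:3,r4:25,r5:7
cycle 7: stall // r0:8,r1:Add2,r2:Add1,r3:3,r4:25,r5:7
cycle 8: stall // r0:8,r1:Add2,r2:Add1,r3:3,r4:25,r5:7
cycle 9: CDB Add1=17; issue SUB r1<-Add1 // r0:8,r1:Add1,r2:17,r3:3,r4:25,r5:7
cycle 10: stall // r0:8,r1:Add1,r2:17,r3:3,r4:25,r5:7

STATUS = TAG Add1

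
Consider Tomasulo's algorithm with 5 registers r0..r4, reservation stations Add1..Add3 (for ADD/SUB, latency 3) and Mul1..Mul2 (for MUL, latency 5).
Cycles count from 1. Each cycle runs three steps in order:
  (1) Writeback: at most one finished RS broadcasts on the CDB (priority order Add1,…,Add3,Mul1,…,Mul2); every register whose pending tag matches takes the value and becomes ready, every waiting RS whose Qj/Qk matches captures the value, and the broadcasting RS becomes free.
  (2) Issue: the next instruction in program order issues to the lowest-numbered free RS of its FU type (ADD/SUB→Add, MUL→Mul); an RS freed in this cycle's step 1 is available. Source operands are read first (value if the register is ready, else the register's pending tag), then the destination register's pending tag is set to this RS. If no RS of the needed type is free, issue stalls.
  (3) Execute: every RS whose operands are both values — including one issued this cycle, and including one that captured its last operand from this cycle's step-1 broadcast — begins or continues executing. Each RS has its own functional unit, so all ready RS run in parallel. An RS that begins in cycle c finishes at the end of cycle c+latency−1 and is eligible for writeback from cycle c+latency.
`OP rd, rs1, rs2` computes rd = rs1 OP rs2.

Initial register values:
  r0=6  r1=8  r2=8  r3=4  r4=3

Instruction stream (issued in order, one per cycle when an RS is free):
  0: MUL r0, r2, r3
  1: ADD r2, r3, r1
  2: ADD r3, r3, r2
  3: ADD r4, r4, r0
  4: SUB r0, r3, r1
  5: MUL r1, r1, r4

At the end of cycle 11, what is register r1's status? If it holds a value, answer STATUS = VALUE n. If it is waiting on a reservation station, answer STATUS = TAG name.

STATUS = TAG Mul1

c1: issue MUL r0<-Mul1 | r0:Mul1,r1:8,r2:8,r3:4,r4:3
c2: issue ADD r2<-Add1 | r0:Mul1,r1:8,r2:Add1,r3:4,r4:3
c3: issue ADD r3<-Add2 | r0:Mul1,r1:8,r2:Add1,r3:Add2,r4:3
c4: issue ADD r4<-Add3 | r0:Mul1,r1:8,r2:Add1,r3:Add2,r4:Add3
c5: CDB Add1=12; issue SUB r0<-Add1 | r0:Add1,r1:8,r2:12,r3:Add2,r4:Add3
c6: CDB Mul1=32; issue MUL r1<-Mul1 | r0:Add1,r1:Mul1,r2:12,r3:Add2,r4:Add3
c7: - | r0:Add1,r1:Mul1,r2:12,r3:Add2,r4:Add3
c8: CDB Add2=16 | r0:Add1,r1:Mul1,r2:12,r3:16,r4:Add3
c9: CDB Add3=35 | r0:Add1,r1:Mul1,r2:12,r3:16,r4:35
c10: - | r0:Add1,r1:Mul1,r2:12,r3:16,r4:35
c11: CDB Add1=8 | r0:8,r1:Mul1,r2:12,r3:16,r4:35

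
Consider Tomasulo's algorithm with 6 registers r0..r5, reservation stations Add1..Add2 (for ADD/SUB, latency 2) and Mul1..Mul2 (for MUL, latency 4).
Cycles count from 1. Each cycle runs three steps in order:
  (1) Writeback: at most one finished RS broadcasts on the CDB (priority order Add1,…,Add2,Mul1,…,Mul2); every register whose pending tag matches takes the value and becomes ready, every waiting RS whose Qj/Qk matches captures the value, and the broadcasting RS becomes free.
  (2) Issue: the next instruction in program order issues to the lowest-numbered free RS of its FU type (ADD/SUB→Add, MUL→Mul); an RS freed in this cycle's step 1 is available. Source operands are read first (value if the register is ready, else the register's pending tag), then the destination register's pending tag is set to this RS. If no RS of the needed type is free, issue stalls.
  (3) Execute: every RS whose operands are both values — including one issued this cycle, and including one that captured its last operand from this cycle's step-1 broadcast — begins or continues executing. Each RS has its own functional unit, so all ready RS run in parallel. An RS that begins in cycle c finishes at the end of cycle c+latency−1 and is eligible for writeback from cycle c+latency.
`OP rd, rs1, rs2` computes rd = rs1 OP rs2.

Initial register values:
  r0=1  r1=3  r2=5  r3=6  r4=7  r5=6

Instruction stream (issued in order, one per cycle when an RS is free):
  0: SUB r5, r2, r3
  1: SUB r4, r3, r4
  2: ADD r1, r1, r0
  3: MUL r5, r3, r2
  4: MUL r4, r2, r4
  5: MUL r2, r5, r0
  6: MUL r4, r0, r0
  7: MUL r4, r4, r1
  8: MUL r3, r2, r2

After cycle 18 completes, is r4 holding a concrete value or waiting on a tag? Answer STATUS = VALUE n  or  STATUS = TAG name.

STATUS = VALUE 4

c1: issue SUB r5<-Add1 | r0:1,r1:3,r2:5,r3:6,r4:7,r5:Add1
c2: issue SUB r4<-Add2 | r0:1,r1:3,r2:5,r3:6,r4:Add2,r5:Add1
c3: CDB Add1=-1; issue ADD r1<-Add1 | r0:1,r1:Add1,r2:5,r3:6,r4:Add2,r5:-1
c4: CDB Add2=-1; issue MUL r5<-Mul1 | r0:1,r1:Add1,r2:5,r3:6,r4:-1,r5:Mul1
c5: CDB Add1=4; issue MUL r4<-Mul2 | r0:1,r1:4,r2:5,r3:6,r4:Mul2,r5:Mul1
c6: stall | r0:1,r1:4,r2:5,r3:6,r4:Mul2,r5:Mul1
c7: stall | r0:1,r1:4,r2:5,r3:6,r4:Mul2,r5:Mul1
c8: CDB Mul1=30; issue MUL r2<-Mul1 | r0:1,r1:4,r2:Mul1,r3:6,r4:Mul2,r5:30
c9: CDB Mul2=-5; issue MUL r4<-Mul2 | r0:1,r1:4,r2:Mul1,r3:6,r4:Mul2,r5:30
c10: stall | r0:1,r1:4,r2:Mul1,r3:6,r4:Mul2,r5:30
c11: stall | r0:1,r1:4,r2:Mul1,r3:6,r4:Mul2,r5:30
c12: CDB Mul1=30; issue MUL r4<-Mul1 | r0:1,r1:4,r2:30,r3:6,r4:Mul1,r5:30
c13: CDB Mul2=1; issue MUL r3<-Mul2 | r0:1,r1:4,r2:30,r3:Mul2,r4:Mul1,r5:30
c14: - | r0:1,r1:4,r2:30,r3:Mul2,r4:Mul1,r5:30
c15: - | r0:1,r1:4,r2:30,r3:Mul2,r4:Mul1,r5:30
c16: - | r0:1,r1:4,r2:30,r3:Mul2,r4:Mul1,r5:30
c17: CDB Mul1=4 | r0:1,r1:4,r2:30,r3:Mul2,r4:4,r5:30
c18: CDB Mul2=900 | r0:1,r1:4,r2:30,r3:900,r4:4,r5:30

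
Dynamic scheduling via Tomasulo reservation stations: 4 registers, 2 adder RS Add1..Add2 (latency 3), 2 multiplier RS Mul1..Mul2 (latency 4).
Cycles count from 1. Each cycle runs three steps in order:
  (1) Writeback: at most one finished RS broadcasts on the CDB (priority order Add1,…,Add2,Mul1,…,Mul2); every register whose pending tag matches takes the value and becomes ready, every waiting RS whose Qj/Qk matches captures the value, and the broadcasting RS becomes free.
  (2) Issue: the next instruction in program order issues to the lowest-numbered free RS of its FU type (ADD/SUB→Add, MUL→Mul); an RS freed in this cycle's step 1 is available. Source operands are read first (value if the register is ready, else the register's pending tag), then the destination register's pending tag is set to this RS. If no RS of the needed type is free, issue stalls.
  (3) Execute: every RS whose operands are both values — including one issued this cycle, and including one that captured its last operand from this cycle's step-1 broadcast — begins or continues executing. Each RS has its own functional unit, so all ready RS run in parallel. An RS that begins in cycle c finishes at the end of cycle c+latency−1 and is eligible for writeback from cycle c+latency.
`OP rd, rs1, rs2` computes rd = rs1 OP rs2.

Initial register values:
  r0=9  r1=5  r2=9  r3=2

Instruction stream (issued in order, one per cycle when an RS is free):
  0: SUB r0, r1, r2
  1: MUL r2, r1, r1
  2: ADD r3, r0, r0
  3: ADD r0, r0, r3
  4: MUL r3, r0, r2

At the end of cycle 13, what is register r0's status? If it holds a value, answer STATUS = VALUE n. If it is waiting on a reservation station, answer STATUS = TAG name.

cycle 1: issue SUB r0<-Add1 // r0:Add1,r1:5,r2:9,r3:2
cycle 2: issue MUL r2<-Mul1 // r0:Add1,r1:5,r2:Mul1,r3:2
cycle 3: issue ADD r3<-Add2 // r0:Add1,r1:5,r2:Mul1,r3:Add2
cycle 4: CDB Add1=-4; issue ADD r0<-Add1 // r0:Add1,r1:5,r2:Mul1,r3:Add2
cycle 5: issue MUL r3<-Mul2 // r0:Add1,r1:5,r2:Mul1,r3:Mul2
cycle 6: CDB Mul1=25 // r0:Add1,r1:5,r2:25,r3:Mul2
cycle 7: CDB Add2=-8 // r0:Add1,r1:5,r2:25,r3:Mul2
cycle 8: - // r0:Add1,r1:5,r2:25,r3:Mul2
cycle 9: - // r0:Add1,r1:5,r2:25,r3:Mul2
cycle 10: CDB Add1=-12 // r0:-12,r1:5,r2:25,r3:Mul2
cycle 11: - // r0:-12,r1:5,r2:25,r3:Mul2
cycle 12: - // r0:-12,r1:5,r2:25,r3:Mul2
cycle 13: - // r0:-12,r1:5,r2:25,r3:Mul2

STATUS = VALUE -12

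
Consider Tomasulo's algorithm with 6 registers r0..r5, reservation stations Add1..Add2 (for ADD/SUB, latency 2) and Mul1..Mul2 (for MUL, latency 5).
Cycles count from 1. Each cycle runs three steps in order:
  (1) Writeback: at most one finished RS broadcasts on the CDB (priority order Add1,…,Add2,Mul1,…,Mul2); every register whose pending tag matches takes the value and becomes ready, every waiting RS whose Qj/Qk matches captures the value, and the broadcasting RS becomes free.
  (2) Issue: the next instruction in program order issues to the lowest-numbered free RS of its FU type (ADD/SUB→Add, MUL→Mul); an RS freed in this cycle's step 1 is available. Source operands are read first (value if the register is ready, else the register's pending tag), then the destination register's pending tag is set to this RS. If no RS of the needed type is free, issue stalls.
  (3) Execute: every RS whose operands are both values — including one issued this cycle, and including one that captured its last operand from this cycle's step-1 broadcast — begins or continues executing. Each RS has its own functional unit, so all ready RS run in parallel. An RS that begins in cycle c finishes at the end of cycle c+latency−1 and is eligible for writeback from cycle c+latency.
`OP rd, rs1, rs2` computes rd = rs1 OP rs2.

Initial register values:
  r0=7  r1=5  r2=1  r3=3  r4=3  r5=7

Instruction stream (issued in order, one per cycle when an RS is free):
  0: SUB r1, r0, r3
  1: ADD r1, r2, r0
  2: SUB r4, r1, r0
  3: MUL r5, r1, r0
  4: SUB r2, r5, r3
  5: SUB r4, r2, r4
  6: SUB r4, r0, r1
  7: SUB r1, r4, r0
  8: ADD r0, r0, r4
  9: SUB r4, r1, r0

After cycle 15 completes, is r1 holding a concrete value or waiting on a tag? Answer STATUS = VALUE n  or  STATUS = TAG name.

  c1: issue SUB r1<-Add1  regs: r0:7,r1:Add1,r2:1,r3:3,r4:3,r5:7
  c2: issue ADD r1<-Add2  regs: r0:7,r1:Add2,r2:1,r3:3,r4:3,r5:7
  c3: CDB Add1=4; issue SUB r4<-Add1  regs: r0:7,r1:Add2,r2:1,r3:3,r4:Add1,r5:7
  c4: CDB Add2=8; issue MUL r5<-Mul1  regs: r0:7,r1:8,r2:1,r3:3,r4:Add1,r5:Mul1
  c5: issue SUB r2<-Add2  regs: r0:7,r1:8,r2:Add2,r3:3,r4:Add1,r5:Mul1
  c6: CDB Add1=1; issue SUB r4<-Add1  regs: r0:7,r1:8,r2:Add2,r3:3,r4:Add1,r5:Mul1
  c7: stall  regs: r0:7,r1:8,r2:Add2,r3:3,r4:Add1,r5:Mul1
  c8: stall  regs: r0:7,r1:8,r2:Add2,r3:3,r4:Add1,r5:Mul1
  c9: CDB Mul1=56; stall  regs: r0:7,r1:8,r2:Add2,r3:3,r4:Add1,r5:56
  c10: stall  regs: r0:7,r1:8,r2:Add2,r3:3,r4:Add1,r5:56
  c11: CDB Add2=53; issue SUB r4<-Add2  regs: r0:7,r1:8,r2:53,r3:3,r4:Add2,r5:56
  c12: stall  regs: r0:7,r1:8,r2:53,r3:3,r4:Add2,r5:56
  c13: CDB Add1=52; issue SUB r1<-Add1  regs: r0:7,r1:Add1,r2:53,r3:3,r4:Add2,r5:56
  c14: CDB Add2=-1; issue ADD r0<-Add2  regs: r0:Add2,r1:Add1,r2:53,r3:3,r4:-1,r5:56
  c15: stall  regs: r0:Add2,r1:Add1,r2:53,r3:3,r4:-1,r5:56

STATUS = TAG Add1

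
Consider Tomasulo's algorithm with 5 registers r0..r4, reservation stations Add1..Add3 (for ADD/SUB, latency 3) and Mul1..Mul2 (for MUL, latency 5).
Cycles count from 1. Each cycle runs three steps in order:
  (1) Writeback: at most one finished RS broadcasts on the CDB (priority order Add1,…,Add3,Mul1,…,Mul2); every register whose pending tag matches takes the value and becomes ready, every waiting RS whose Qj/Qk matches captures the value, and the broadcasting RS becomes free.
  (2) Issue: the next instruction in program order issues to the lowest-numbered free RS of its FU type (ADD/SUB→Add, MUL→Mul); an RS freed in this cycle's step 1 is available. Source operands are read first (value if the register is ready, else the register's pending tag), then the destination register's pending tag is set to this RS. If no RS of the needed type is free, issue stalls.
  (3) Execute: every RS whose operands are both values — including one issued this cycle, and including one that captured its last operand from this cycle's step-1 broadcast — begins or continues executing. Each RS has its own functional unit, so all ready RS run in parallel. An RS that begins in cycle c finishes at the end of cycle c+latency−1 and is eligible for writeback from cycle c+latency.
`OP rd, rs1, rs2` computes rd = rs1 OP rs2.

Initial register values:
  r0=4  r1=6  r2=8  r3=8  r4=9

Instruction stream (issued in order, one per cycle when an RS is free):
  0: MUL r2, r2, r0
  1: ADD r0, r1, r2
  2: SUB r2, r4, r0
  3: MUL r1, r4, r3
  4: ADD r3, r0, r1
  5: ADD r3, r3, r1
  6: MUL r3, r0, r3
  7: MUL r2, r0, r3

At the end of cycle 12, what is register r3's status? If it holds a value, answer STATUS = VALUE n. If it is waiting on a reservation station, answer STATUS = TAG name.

STATUS = TAG Mul1

c1: issue MUL r2<-Mul1 | r0:4,r1:6,r2:Mul1,r3:8,r4:9
c2: issue ADD r0<-Add1 | r0:Add1,r1:6,r2:Mul1,r3:8,r4:9
c3: issue SUB r2<-Add2 | r0:Add1,r1:6,r2:Add2,r3:8,r4:9
c4: issue MUL r1<-Mul2 | r0:Add1,r1:Mul2,r2:Add2,r3:8,r4:9
c5: issue ADD r3<-Add3 | r0:Add1,r1:Mul2,r2:Add2,r3:Add3,r4:9
c6: CDB Mul1=32; stall | r0:Add1,r1:Mul2,r2:Add2,r3:Add3,r4:9
c7: stall | r0:Add1,r1:Mul2,r2:Add2,r3:Add3,r4:9
c8: stall | r0:Add1,r1:Mul2,r2:Add2,r3:Add3,r4:9
c9: CDB Add1=38; issue ADD r3<-Add1 | r0:38,r1:Mul2,r2:Add2,r3:Add1,r4:9
c10: CDB Mul2=72; issue MUL r3<-Mul1 | r0:38,r1:72,r2:Add2,r3:Mul1,r4:9
c11: issue MUL r2<-Mul2 | r0:38,r1:72,r2:Mul2,r3:Mul1,r4:9
c12: CDB Add2=-29 | r0:38,r1:72,r2:Mul2,r3:Mul1,r4:9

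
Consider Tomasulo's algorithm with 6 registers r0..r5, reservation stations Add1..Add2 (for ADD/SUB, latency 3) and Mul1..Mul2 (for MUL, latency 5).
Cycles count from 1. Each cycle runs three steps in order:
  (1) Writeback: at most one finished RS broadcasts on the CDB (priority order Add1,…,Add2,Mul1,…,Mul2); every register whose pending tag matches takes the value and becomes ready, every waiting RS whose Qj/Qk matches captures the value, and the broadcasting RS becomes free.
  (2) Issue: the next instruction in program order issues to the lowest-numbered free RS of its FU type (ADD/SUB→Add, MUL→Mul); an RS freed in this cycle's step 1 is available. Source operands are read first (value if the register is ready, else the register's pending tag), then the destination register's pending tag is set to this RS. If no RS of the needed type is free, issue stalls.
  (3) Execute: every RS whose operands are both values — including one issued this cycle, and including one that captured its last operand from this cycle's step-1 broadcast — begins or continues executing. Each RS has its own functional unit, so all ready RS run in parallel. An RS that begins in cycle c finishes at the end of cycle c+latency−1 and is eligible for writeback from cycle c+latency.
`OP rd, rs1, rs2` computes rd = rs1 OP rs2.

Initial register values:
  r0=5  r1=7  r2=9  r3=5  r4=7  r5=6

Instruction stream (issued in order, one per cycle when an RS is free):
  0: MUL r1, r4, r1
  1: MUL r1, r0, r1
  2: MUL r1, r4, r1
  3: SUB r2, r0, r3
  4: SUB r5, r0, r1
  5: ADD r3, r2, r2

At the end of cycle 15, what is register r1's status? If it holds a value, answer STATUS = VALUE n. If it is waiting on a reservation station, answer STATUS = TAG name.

STATUS = TAG Mul1

cycle 1: issue MUL r1<-Mul1 // r0:5,r1:Mul1,r2:9,r3:5,r4:7,r5:6
cycle 2: issue MUL r1<-Mul2 // r0:5,r1:Mul2,r2:9,r3:5,r4:7,r5:6
cycle 3: stall // r0:5,r1:Mul2,r2:9,r3:5,r4:7,r5:6
cycle 4: stall // r0:5,r1:Mul2,r2:9,r3:5,r4:7,r5:6
cycle 5: stall // r0:5,r1:Mul2,r2:9,r3:5,r4:7,r5:6
cycle 6: CDB Mul1=49; issue MUL r1<-Mul1 // r0:5,r1:Mul1,r2:9,r3:5,r4:7,r5:6
cycle 7: issue SUB r2<-Add1 // r0:5,r1:Mul1,r2:Add1,r3:5,r4:7,r5:6
cycle 8: issue SUB r5<-Add2 // r0:5,r1:Mul1,r2:Add1,r3:5,r4:7,r5:Add2
cycle 9: stall // r0:5,r1:Mul1,r2:Add1,r3:5,r4:7,r5:Add2
cycle 10: CDB Add1=0; issue ADD r3<-Add1 // r0:5,r1:Mul1,r2:0,r3:Add1,r4:7,r5:Add2
cycle 11: CDB Mul2=245 // r0:5,r1:Mul1,r2:0,r3:Add1,r4:7,r5:Add2
cycle 12: - // r0:5,r1:Mul1,r2:0,r3:Add1,r4:7,r5:Add2
cycle 13: CDB Add1=0 // r0:5,r1:Mul1,r2:0,r3:0,r4:7,r5:Add2
cycle 14: - // r0:5,r1:Mul1,r2:0,r3:0,r4:7,r5:Add2
cycle 15: - // r0:5,r1:Mul1,r2:0,r3:0,r4:7,r5:Add2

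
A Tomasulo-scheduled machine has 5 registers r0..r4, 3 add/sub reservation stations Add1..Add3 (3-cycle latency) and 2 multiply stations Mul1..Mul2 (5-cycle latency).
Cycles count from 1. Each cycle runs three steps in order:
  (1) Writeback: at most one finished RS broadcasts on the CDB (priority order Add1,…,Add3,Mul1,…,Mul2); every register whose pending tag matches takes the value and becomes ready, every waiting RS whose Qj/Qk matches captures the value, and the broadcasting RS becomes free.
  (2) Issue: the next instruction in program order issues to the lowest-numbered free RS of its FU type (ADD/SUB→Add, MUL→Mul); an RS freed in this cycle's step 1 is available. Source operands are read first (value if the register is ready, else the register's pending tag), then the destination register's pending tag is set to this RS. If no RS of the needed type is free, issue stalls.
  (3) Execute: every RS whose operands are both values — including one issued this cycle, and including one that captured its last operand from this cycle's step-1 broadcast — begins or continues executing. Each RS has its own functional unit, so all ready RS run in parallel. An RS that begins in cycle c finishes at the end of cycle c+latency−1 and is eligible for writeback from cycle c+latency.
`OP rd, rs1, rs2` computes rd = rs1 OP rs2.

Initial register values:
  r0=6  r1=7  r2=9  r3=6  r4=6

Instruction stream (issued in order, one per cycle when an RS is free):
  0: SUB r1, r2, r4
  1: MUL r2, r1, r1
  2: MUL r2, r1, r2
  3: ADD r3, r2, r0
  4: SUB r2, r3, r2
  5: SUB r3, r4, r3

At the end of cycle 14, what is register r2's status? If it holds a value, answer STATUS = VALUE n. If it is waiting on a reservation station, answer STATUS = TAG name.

c1: issue SUB r1<-Add1 | r0:6,r1:Add1,r2:9,r3:6,r4:6
c2: issue MUL r2<-Mul1 | r0:6,r1:Add1,r2:Mul1,r3:6,r4:6
c3: issue MUL r2<-Mul2 | r0:6,r1:Add1,r2:Mul2,r3:6,r4:6
c4: CDB Add1=3; issue ADD r3<-Add1 | r0:6,r1:3,r2:Mul2,r3:Add1,r4:6
c5: issue SUB r2<-Add2 | r0:6,r1:3,r2:Add2,r3:Add1,r4:6
c6: issue SUB r3<-Add3 | r0:6,r1:3,r2:Add2,r3:Add3,r4:6
c7: - | r0:6,r1:3,r2:Add2,r3:Add3,r4:6
c8: - | r0:6,r1:3,r2:Add2,r3:Add3,r4:6
c9: CDB Mul1=9 | r0:6,r1:3,r2:Add2,r3:Add3,r4:6
c10: - | r0:6,r1:3,r2:Add2,r3:Add3,r4:6
c11: - | r0:6,r1:3,r2:Add2,r3:Add3,r4:6
c12: - | r0:6,r1:3,r2:Add2,r3:Add3,r4:6
c13: - | r0:6,r1:3,r2:Add2,r3:Add3,r4:6
c14: CDB Mul2=27 | r0:6,r1:3,r2:Add2,r3:Add3,r4:6

STATUS = TAG Add2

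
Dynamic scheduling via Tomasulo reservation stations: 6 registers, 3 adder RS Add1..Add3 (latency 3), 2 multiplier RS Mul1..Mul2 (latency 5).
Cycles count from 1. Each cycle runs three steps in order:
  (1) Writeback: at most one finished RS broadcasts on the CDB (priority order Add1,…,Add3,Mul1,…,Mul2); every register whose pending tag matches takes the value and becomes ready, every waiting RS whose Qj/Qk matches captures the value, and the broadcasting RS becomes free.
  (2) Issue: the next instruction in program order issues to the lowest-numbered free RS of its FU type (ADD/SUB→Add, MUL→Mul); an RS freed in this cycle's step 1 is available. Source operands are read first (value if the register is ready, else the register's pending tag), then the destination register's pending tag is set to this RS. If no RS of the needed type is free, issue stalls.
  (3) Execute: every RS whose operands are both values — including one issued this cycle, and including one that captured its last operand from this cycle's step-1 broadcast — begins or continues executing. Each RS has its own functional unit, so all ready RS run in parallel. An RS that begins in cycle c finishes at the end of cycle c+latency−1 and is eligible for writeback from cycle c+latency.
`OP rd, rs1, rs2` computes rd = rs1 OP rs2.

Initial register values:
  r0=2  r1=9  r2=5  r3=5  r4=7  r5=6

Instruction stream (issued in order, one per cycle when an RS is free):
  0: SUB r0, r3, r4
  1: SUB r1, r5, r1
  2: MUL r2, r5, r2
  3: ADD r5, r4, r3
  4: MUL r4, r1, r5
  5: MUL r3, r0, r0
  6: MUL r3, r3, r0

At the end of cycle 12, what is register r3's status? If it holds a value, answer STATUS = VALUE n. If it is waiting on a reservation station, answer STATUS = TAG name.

  c1: issue SUB r0<-Add1  regs: r0:Add1,r1:9,r2:5,r3:5,r4:7,r5:6
  c2: issue SUB r1<-Add2  regs: r0:Add1,r1:Add2,r2:5,r3:5,r4:7,r5:6
  c3: issue MUL r2<-Mul1  regs: r0:Add1,r1:Add2,r2:Mul1,r3:5,r4:7,r5:6
  c4: CDB Add1=-2; issue ADD r5<-Add1  regs: r0:-2,r1:Add2,r2:Mul1,r3:5,r4:7,r5:Add1
  c5: CDB Add2=-3; issue MUL r4<-Mul2  regs: r0:-2,r1:-3,r2:Mul1,r3:5,r4:Mul2,r5:Add1
  c6: stall  regs: r0:-2,r1:-3,r2:Mul1,r3:5,r4:Mul2,r5:Add1
  c7: CDB Add1=12; stall  regs: r0:-2,r1:-3,r2:Mul1,r3:5,r4:Mul2,r5:12
  c8: CDB Mul1=30; issue MUL r3<-Mul1  regs: r0:-2,r1:-3,r2:30,r3:Mul1,r4:Mul2,r5:12
  c9: stall  regs: r0:-2,r1:-3,r2:30,r3:Mul1,r4:Mul2,r5:12
  c10: stall  regs: r0:-2,r1:-3,r2:30,r3:Mul1,r4:Mul2,r5:12
  c11: stall  regs: r0:-2,r1:-3,r2:30,r3:Mul1,r4:Mul2,r5:12
  c12: CDB Mul2=-36; issue MUL r3<-Mul2  regs: r0:-2,r1:-3,r2:30,r3:Mul2,r4:-36,r5:12

STATUS = TAG Mul2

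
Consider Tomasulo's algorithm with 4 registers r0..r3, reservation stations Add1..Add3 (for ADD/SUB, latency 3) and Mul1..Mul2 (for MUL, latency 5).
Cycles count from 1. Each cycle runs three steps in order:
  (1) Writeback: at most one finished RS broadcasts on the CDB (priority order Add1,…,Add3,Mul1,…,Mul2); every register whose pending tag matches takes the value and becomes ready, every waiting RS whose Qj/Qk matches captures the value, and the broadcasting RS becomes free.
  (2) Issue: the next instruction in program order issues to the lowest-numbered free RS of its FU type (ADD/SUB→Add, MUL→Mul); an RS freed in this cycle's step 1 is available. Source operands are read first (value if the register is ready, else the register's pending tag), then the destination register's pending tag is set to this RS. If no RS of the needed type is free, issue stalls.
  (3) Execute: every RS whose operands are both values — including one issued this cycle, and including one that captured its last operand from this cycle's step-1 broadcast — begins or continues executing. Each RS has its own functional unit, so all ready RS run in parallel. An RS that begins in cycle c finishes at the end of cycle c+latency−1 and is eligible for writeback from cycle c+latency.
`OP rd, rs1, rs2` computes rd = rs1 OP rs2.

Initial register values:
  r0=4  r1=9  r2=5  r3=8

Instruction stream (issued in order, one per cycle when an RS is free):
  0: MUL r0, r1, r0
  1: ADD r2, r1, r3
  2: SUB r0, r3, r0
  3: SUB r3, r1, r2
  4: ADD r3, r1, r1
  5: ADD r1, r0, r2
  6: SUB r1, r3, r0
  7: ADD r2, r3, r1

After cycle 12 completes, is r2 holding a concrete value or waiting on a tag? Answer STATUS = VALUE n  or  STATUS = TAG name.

cycle 1: issue MUL r0<-Mul1 // r0:Mul1,r1:9,r2:5,r3:8
cycle 2: issue ADD r2<-Add1 // r0:Mul1,r1:9,r2:Add1,r3:8
cycle 3: issue SUB r0<-Add2 // r0:Add2,r1:9,r2:Add1,r3:8
cycle 4: issue SUB r3<-Add3 // r0:Add2,r1:9,r2:Add1,r3:Add3
cycle 5: CDB Add1=17; issue ADD r3<-Add1 // r0:Add2,r1:9,r2:17,r3:Add1
cycle 6: CDB Mul1=36; stall // r0:Add2,r1:9,r2:17,r3:Add1
cycle 7: stall // r0:Add2,r1:9,r2:17,r3:Add1
cycle 8: CDB Add1=18; issue ADD r1<-Add1 // r0:Add2,r1:Add1,r2:17,r3:18
cycle 9: CDB Add2=-28; issue SUB r1<-Add2 // r0:-28,r1:Add2,r2:17,r3:18
cycle 10: CDB Add3=-8; issue ADD r2<-Add3 // r0:-28,r1:Add2,r2:Add3,r3:18
cycle 11: - // r0:-28,r1:Add2,r2:Add3,r3:18
cycle 12: CDB Add1=-11 // r0:-28,r1:Add2,r2:Add3,r3:18

STATUS = TAG Add3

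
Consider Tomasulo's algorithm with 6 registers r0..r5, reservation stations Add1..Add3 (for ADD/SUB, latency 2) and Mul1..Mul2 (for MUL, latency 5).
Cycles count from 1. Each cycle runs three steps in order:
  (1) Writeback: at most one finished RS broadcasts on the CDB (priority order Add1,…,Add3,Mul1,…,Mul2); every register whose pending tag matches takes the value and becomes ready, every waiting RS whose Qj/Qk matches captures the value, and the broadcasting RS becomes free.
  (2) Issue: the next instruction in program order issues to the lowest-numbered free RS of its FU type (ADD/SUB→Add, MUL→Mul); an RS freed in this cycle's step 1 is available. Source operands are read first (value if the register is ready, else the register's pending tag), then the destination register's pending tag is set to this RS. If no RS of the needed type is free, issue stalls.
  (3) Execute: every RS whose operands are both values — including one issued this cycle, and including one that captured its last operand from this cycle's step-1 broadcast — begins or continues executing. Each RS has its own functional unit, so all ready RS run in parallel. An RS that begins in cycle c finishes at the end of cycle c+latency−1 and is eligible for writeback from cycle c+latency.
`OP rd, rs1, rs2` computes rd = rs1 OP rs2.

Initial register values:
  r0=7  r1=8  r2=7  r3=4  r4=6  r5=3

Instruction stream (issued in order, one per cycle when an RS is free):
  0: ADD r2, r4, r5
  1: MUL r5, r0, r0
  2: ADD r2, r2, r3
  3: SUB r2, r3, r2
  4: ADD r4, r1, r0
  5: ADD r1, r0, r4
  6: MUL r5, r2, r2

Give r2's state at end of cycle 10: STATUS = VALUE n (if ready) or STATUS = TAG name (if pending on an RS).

STATUS = VALUE -9

c1: issue ADD r2<-Add1 | r0:7,r1:8,r2:Add1,r3:4,r4:6,r5:3
c2: issue MUL r5<-Mul1 | r0:7,r1:8,r2:Add1,r3:4,r4:6,r5:Mul1
c3: CDB Add1=9; issue ADD r2<-Add1 | r0:7,r1:8,r2:Add1,r3:4,r4:6,r5:Mul1
c4: issue SUB r2<-Add2 | r0:7,r1:8,r2:Add2,r3:4,r4:6,r5:Mul1
c5: CDB Add1=13; issue ADD r4<-Add1 | r0:7,r1:8,r2:Add2,r3:4,r4:Add1,r5:Mul1
c6: issue ADD r1<-Add3 | r0:7,r1:Add3,r2:Add2,r3:4,r4:Add1,r5:Mul1
c7: CDB Add1=15; issue MUL r5<-Mul2 | r0:7,r1:Add3,r2:Add2,r3:4,r4:15,r5:Mul2
c8: CDB Add2=-9 | r0:7,r1:Add3,r2:-9,r3:4,r4:15,r5:Mul2
c9: CDB Add3=22 | r0:7,r1:22,r2:-9,r3:4,r4:15,r5:Mul2
c10: CDB Mul1=49 | r0:7,r1:22,r2:-9,r3:4,r4:15,r5:Mul2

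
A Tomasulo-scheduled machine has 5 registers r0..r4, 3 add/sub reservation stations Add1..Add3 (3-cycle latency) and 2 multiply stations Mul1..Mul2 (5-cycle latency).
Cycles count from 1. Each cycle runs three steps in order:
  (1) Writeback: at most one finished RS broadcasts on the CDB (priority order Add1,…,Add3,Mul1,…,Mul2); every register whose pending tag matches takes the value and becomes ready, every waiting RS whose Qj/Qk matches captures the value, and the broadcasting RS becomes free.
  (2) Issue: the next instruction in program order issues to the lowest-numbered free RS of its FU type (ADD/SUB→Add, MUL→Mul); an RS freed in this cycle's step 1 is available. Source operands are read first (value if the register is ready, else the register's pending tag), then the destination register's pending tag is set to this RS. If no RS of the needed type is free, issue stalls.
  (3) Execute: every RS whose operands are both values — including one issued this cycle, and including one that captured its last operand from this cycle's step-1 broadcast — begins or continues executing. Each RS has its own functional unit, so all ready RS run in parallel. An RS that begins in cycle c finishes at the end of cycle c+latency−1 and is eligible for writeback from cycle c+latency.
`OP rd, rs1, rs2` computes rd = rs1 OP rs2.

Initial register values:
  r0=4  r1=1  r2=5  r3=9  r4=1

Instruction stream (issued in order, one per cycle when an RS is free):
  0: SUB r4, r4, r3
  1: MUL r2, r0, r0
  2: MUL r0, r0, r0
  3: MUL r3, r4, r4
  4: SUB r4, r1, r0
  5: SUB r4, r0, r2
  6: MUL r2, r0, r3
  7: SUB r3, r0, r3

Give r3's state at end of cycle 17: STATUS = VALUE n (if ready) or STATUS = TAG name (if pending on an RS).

cycle 1: issue SUB r4<-Add1 // r0:4,r1:1,r2:5,r3:9,r4:Add1
cycle 2: issue MUL r2<-Mul1 // r0:4,r1:1,r2:Mul1,r3:9,r4:Add1
cycle 3: issue MUL r0<-Mul2 // r0:Mul2,r1:1,r2:Mul1,r3:9,r4:Add1
cycle 4: CDB Add1=-8; stall // r0:Mul2,r1:1,r2:Mul1,r3:9,r4:-8
cycle 5: stall // r0:Mul2,r1:1,r2:Mul1,r3:9,r4:-8
cycle 6: stall // r0:Mul2,r1:1,r2:Mul1,r3:9,r4:-8
cycle 7: CDB Mul1=16; issue MUL r3<-Mul1 // r0:Mul2,r1:1,r2:16,r3:Mul1,r4:-8
cycle 8: CDB Mul2=16; issue SUB r4<-Add1 // r0:16,r1:1,r2:16,r3:Mul1,r4:Add1
cycle 9: issue SUB r4<-Add2 // r0:16,r1:1,r2:16,r3:Mul1,r4:Add2
cycle 10: issue MUL r2<-Mul2 // r0:16,r1:1,r2:Mul2,r3:Mul1,r4:Add2
cycle 11: CDB Add1=-15; issue SUB r3<-Add1 // r0:16,r1:1,r2:Mul2,r3:Add1,r4:Add2
cycle 12: CDB Add2=0 // r0:16,r1:1,r2:Mul2,r3:Add1,r4:0
cycle 13: CDB Mul1=64 // r0:16,r1:1,r2:Mul2,r3:Add1,r4:0
cycle 14: - // r0:16,r1:1,r2:Mul2,r3:Add1,r4:0
cycle 15: - // r0:16,r1:1,r2:Mul2,r3:Add1,r4:0
cycle 16: CDB Add1=-48 // r0:16,r1:1,r2:Mul2,r3:-48,r4:0
cycle 17: - // r0:16,r1:1,r2:Mul2,r3:-48,r4:0

STATUS = VALUE -48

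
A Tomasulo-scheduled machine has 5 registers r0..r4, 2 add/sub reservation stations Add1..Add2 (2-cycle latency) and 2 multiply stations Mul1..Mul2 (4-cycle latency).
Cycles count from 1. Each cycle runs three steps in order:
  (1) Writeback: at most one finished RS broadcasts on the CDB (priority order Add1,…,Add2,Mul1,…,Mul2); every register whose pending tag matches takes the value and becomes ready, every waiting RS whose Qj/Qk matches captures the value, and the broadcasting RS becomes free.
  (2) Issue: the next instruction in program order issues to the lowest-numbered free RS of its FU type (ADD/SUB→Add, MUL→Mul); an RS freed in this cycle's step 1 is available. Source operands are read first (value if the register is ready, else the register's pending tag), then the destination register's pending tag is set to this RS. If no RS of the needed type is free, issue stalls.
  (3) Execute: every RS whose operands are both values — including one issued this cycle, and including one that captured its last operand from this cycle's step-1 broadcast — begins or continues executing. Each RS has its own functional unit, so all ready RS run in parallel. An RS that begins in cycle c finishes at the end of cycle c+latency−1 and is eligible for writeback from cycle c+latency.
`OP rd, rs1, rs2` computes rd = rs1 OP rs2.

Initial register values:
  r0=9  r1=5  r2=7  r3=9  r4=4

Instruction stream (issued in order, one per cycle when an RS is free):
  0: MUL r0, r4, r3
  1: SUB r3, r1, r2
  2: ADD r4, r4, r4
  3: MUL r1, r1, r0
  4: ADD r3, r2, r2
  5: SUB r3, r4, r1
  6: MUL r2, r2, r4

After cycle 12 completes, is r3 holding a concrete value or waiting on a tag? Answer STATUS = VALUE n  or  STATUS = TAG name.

  c1: issue MUL r0<-Mul1  regs: r0:Mul1,r1:5,r2:7,r3:9,r4:4
  c2: issue SUB r3<-Add1  regs: r0:Mul1,r1:5,r2:7,r3:Add1,r4:4
  c3: issue ADD r4<-Add2  regs: r0:Mul1,r1:5,r2:7,r3:Add1,r4:Add2
  c4: CDB Add1=-2; issue MUL r1<-Mul2  regs: r0:Mul1,r1:Mul2,r2:7,r3:-2,r4:Add2
  c5: CDB Add2=8; issue ADD r3<-Add1  regs: r0:Mul1,r1:Mul2,r2:7,r3:Add1,r4:8
  c6: CDB Mul1=36; issue SUB r3<-Add2  regs: r0:36,r1:Mul2,r2:7,r3:Add2,r4:8
  c7: CDB Add1=14; issue MUL r2<-Mul1  regs: r0:36,r1:Mul2,r2:Mul1,r3:Add2,r4:8
  c8: -  regs: r0:36,r1:Mul2,r2:Mul1,r3:Add2,r4:8
  c9: -  regs: r0:36,r1:Mul2,r2:Mul1,r3:Add2,r4:8
  c10: CDB Mul2=180  regs: r0:36,r1:180,r2:Mul1,r3:Add2,r4:8
  c11: CDB Mul1=56  regs: r0:36,r1:180,r2:56,r3:Add2,r4:8
  c12: CDB Add2=-172  regs: r0:36,r1:180,r2:56,r3:-172,r4:8

STATUS = VALUE -172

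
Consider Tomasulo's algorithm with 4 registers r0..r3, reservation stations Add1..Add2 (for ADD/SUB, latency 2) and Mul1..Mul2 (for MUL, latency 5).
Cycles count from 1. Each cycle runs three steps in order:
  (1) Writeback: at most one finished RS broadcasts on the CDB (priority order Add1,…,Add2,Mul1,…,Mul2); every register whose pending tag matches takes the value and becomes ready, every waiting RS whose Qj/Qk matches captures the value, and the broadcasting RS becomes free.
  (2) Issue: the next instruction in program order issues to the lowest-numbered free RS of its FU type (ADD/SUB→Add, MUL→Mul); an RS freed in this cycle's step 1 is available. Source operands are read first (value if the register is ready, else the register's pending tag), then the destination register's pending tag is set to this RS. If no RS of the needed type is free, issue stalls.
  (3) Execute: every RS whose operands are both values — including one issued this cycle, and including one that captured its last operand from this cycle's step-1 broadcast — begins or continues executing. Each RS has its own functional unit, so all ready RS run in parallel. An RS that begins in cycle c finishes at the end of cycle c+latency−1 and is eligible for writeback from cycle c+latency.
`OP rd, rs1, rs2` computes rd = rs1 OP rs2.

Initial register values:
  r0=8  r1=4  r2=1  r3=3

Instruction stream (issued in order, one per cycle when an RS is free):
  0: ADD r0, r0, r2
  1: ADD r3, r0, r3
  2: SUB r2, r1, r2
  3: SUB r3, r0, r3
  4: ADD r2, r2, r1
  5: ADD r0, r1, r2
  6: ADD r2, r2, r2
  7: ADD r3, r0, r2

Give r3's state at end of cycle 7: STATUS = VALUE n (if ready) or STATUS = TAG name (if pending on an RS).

c1: issue ADD r0<-Add1 | r0:Add1,r1:4,r2:1,r3:3
c2: issue ADD r3<-Add2 | r0:Add1,r1:4,r2:1,r3:Add2
c3: CDB Add1=9; issue SUB r2<-Add1 | r0:9,r1:4,r2:Add1,r3:Add2
c4: stall | r0:9,r1:4,r2:Add1,r3:Add2
c5: CDB Add1=3; issue SUB r3<-Add1 | r0:9,r1:4,r2:3,r3:Add1
c6: CDB Add2=12; issue ADD r2<-Add2 | r0:9,r1:4,r2:Add2,r3:Add1
c7: stall | r0:9,r1:4,r2:Add2,r3:Add1

STATUS = TAG Add1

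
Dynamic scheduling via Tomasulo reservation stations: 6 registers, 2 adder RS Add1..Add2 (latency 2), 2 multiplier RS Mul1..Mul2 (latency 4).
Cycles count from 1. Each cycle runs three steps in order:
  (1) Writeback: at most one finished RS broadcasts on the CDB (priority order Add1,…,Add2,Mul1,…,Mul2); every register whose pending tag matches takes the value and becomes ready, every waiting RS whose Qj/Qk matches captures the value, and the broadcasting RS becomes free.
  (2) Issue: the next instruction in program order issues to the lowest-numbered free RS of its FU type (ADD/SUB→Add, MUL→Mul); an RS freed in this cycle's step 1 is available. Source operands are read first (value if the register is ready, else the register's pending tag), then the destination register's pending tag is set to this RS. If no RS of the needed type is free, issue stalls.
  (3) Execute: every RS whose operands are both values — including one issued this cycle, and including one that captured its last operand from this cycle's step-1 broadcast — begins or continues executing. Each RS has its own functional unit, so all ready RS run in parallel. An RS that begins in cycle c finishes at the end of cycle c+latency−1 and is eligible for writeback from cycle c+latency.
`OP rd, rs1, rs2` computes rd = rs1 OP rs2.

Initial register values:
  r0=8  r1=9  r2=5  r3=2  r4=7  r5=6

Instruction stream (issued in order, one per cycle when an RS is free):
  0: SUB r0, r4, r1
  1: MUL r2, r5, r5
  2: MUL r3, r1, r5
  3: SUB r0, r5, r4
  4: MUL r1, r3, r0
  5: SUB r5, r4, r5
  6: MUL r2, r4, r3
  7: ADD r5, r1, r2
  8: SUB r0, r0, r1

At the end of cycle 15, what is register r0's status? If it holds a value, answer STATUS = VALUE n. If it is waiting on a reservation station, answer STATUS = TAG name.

cycle 1: issue SUB r0<-Add1 // r0:Add1,r1:9,r2:5,r3:2,r4:7,r5:6
cycle 2: issue MUL r2<-Mul1 // r0:Add1,r1:9,r2:Mul1,r3:2,r4:7,r5:6
cycle 3: CDB Add1=-2; issue MUL r3<-Mul2 // r0:-2,r1:9,r2:Mul1,r3:Mul2,r4:7,r5:6
cycle 4: issue SUB r0<-Add1 // r0:Add1,r1:9,r2:Mul1,r3:Mul2,r4:7,r5:6
cycle 5: stall // r0:Add1,r1:9,r2:Mul1,r3:Mul2,r4:7,r5:6
cycle 6: CDB Add1=-1; stall // r0:-1,r1:9,r2:Mul1,r3:Mul2,r4:7,r5:6
cycle 7: CDB Mul1=36; issue MUL r1<-Mul1 // r0:-1,r1:Mul1,r2:36,r3:Mul2,r4:7,r5:6
cycle 8: CDB Mul2=54; issue SUB r5<-Add1 // r0:-1,r1:Mul1,r2:36,r3:54,r4:7,r5:Add1
cycle 9: issue MUL r2<-Mul2 // r0:-1,r1:Mul1,r2:Mul2,r3:54,r4:7,r5:Add1
cycle 10: CDB Add1=1; issue ADD r5<-Add1 // r0:-1,r1:Mul1,r2:Mul2,r3:54,r4:7,r5:Add1
cycle 11: issue SUB r0<-Add2 // r0:Add2,r1:Mul1,r2:Mul2,r3:54,r4:7,r5:Add1
cycle 12: CDB Mul1=-54 // r0:Add2,r1:-54,r2:Mul2,r3:54,r4:7,r5:Add1
cycle 13: CDB Mul2=378 // r0:Add2,r1:-54,r2:378,r3:54,r4:7,r5:Add1
cycle 14: CDB Add2=53 // r0:53,r1:-54,r2:378,r3:54,r4:7,r5:Add1
cycle 15: CDB Add1=324 // r0:53,r1:-54,r2:378,r3:54,r4:7,r5:324

STATUS = VALUE 53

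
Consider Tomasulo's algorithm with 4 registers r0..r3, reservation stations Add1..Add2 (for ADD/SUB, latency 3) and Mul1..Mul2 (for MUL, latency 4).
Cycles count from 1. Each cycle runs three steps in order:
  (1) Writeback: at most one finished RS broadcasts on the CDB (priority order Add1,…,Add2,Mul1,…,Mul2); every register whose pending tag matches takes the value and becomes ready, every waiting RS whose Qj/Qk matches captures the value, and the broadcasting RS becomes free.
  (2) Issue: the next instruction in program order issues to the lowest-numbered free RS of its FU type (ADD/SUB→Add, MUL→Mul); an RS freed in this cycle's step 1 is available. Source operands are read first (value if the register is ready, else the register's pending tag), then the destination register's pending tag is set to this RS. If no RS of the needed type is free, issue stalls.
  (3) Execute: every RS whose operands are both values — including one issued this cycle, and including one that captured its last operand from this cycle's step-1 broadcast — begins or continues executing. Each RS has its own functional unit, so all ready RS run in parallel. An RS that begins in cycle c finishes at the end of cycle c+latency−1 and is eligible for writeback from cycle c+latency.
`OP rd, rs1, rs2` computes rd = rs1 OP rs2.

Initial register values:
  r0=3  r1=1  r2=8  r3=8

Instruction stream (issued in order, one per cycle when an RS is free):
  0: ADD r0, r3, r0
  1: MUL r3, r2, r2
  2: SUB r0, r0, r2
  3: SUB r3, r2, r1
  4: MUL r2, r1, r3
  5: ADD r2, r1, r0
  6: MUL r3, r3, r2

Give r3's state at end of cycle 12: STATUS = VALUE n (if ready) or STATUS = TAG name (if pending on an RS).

STATUS = TAG Mul1

c1: issue ADD r0<-Add1 | r0:Add1,r1:1,r2:8,r3:8
c2: issue MUL r3<-Mul1 | r0:Add1,r1:1,r2:8,r3:Mul1
c3: issue SUB r0<-Add2 | r0:Add2,r1:1,r2:8,r3:Mul1
c4: CDB Add1=11; issue SUB r3<-Add1 | r0:Add2,r1:1,r2:8,r3:Add1
c5: issue MUL r2<-Mul2 | r0:Add2,r1:1,r2:Mul2,r3:Add1
c6: CDB Mul1=64; stall | r0:Add2,r1:1,r2:Mul2,r3:Add1
c7: CDB Add1=7; issue ADD r2<-Add1 | r0:Add2,r1:1,r2:Add1,r3:7
c8: CDB Add2=3; issue MUL r3<-Mul1 | r0:3,r1:1,r2:Add1,r3:Mul1
c9: - | r0:3,r1:1,r2:Add1,r3:Mul1
c10: - | r0:3,r1:1,r2:Add1,r3:Mul1
c11: CDB Add1=4 | r0:3,r1:1,r2:4,r3:Mul1
c12: CDB Mul2=7 | r0:3,r1:1,r2:4,r3:Mul1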